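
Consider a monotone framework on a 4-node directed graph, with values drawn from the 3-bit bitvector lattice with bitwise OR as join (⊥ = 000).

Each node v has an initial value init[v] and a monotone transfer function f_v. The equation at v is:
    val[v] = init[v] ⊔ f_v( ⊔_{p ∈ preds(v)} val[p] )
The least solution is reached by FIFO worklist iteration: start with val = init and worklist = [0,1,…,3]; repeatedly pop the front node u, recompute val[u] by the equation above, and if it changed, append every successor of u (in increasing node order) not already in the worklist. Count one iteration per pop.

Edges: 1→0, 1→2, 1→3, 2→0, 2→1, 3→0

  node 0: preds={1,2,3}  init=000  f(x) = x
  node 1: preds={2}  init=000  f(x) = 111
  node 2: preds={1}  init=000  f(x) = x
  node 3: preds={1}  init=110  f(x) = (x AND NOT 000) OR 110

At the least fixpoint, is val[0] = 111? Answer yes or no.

Worklist (6 pops):
  #1 pop 0: in=110 → 110 (was 000); enqueue []
  #2 pop 1: in=000 → 111 (was 000); enqueue [0]
  #3 pop 2: in=111 → 111 (was 000); enqueue [1]
  #4 pop 3: in=111 → 111 (was 110); enqueue []
  #5 pop 0: in=111 → 111 (was 110); enqueue []
  #6 pop 1: in=111 → 111 (no change)

Fixpoint:
  val[0] = 111
  val[1] = 111
  val[2] = 111
  val[3] = 111

yes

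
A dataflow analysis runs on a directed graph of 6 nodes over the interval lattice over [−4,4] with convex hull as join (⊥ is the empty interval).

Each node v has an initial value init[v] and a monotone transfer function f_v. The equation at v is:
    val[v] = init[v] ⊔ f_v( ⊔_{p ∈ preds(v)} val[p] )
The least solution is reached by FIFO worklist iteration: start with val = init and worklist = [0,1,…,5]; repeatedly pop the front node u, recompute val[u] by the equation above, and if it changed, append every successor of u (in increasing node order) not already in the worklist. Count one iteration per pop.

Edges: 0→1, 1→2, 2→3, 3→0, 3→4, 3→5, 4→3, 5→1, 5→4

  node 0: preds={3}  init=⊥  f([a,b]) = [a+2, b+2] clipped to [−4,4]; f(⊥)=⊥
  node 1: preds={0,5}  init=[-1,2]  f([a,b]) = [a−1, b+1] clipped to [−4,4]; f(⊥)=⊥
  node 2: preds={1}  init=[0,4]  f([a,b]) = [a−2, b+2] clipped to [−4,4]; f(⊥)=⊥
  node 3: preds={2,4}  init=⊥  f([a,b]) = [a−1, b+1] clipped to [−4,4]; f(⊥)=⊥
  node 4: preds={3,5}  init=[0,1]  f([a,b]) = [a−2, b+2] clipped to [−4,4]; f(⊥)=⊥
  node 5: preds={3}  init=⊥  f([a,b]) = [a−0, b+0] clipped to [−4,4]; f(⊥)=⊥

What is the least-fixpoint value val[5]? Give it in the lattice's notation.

Worklist (12 pops):
  #1 pop 0: in=⊥ → ⊥ (no change)
  #2 pop 1: in=⊥ → [-1,2] (no change)
  #3 pop 2: in=[-1,2] → [-3,4] (was [0,4]); enqueue []
  #4 pop 3: in=[-3,4] → [-4,4] (was ⊥); enqueue [0]
  #5 pop 4: in=[-4,4] → [-4,4] (was [0,1]); enqueue [3]
  #6 pop 5: in=[-4,4] → [-4,4] (was ⊥); enqueue [1,4]
  #7 pop 0: in=[-4,4] → [-2,4] (was ⊥); enqueue []
  #8 pop 3: in=[-4,4] → [-4,4] (no change)
  #9 pop 1: in=[-4,4] → [-4,4] (was [-1,2]); enqueue [2]
  #10 pop 4: in=[-4,4] → [-4,4] (no change)
  #11 pop 2: in=[-4,4] → [-4,4] (was [-3,4]); enqueue [3]
  #12 pop 3: in=[-4,4] → [-4,4] (no change)

Fixpoint:
  val[0] = [-2,4]
  val[1] = [-4,4]
  val[2] = [-4,4]
  val[3] = [-4,4]
  val[4] = [-4,4]
  val[5] = [-4,4]

[-4,4]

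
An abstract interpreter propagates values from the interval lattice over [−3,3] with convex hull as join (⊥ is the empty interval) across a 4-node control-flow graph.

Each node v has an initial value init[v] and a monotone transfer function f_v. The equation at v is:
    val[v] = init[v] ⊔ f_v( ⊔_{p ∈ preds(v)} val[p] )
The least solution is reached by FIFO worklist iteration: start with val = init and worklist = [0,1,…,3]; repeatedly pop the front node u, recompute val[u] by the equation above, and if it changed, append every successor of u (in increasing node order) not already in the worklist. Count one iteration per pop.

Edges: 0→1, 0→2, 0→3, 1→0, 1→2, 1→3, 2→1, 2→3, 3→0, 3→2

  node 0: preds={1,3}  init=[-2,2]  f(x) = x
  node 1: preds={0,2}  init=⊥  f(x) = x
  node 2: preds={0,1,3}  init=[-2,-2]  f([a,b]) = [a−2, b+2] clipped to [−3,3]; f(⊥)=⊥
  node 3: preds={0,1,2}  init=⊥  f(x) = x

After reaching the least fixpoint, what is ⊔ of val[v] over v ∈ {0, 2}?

[-3,3]

Worklist (9 pops):
  #1 pop 0: in=⊥ → [-2,2] (no change)
  #2 pop 1: in=[-2,2] → [-2,2] (was ⊥); enqueue [0]
  #3 pop 2: in=[-2,2] → [-3,3] (was [-2,-2]); enqueue [1]
  #4 pop 3: in=[-3,3] → [-3,3] (was ⊥); enqueue [2]
  #5 pop 0: in=[-3,3] → [-3,3] (was [-2,2]); enqueue [3]
  #6 pop 1: in=[-3,3] → [-3,3] (was [-2,2]); enqueue [0]
  #7 pop 2: in=[-3,3] → [-3,3] (no change)
  #8 pop 3: in=[-3,3] → [-3,3] (no change)
  #9 pop 0: in=[-3,3] → [-3,3] (no change)

Fixpoint:
  val[0] = [-3,3]
  val[1] = [-3,3]
  val[2] = [-3,3]
  val[3] = [-3,3]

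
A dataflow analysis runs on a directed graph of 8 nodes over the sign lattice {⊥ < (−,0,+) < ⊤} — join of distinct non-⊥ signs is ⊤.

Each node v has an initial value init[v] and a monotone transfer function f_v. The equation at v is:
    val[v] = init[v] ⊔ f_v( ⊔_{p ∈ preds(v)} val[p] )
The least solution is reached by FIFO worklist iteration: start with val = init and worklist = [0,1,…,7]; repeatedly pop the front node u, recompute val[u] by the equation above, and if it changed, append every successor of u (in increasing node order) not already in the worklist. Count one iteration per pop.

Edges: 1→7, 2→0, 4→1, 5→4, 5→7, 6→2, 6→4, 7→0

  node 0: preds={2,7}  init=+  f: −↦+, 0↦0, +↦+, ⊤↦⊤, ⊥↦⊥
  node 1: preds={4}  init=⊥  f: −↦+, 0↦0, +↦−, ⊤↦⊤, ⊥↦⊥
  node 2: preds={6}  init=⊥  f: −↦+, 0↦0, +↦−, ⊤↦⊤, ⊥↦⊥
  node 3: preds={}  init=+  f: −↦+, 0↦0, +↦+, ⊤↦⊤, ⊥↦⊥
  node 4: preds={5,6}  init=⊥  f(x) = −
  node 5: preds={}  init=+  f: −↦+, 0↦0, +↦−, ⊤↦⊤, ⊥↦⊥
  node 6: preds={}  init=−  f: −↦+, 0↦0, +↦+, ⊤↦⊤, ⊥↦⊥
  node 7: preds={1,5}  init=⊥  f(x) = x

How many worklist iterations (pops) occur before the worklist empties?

11

Worklist (11 pops):
  #1 pop 0: in=⊥ → + (no change)
  #2 pop 1: in=⊥ → ⊥ (no change)
  #3 pop 2: in=− → + (was ⊥); enqueue [0]
  #4 pop 3: in=⊥ → + (no change)
  #5 pop 4: in=⊤ → − (was ⊥); enqueue [1]
  #6 pop 5: in=⊥ → + (no change)
  #7 pop 6: in=⊥ → − (no change)
  #8 pop 7: in=+ → + (was ⊥); enqueue []
  #9 pop 0: in=+ → + (no change)
  #10 pop 1: in=− → + (was ⊥); enqueue [7]
  #11 pop 7: in=+ → + (no change)

Fixpoint:
  val[0] = +
  val[1] = +
  val[2] = +
  val[3] = +
  val[4] = −
  val[5] = +
  val[6] = −
  val[7] = +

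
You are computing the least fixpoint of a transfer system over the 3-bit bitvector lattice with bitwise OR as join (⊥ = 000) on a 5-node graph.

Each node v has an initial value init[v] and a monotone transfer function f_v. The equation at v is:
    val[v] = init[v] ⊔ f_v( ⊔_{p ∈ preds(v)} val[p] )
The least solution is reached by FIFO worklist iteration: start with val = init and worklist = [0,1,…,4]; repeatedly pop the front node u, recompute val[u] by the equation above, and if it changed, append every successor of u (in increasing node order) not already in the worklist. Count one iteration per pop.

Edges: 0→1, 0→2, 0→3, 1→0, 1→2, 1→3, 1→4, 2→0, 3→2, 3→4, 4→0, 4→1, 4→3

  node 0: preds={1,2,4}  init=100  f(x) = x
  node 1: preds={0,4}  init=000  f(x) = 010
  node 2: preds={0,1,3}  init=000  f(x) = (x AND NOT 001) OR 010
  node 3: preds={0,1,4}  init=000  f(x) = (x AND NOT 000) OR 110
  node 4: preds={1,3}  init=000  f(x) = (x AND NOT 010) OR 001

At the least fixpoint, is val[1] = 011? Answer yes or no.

no

Worklist (11 pops):
  #1 pop 0: in=000 → 100 (no change)
  #2 pop 1: in=100 → 010 (was 000); enqueue [0]
  #3 pop 2: in=110 → 110 (was 000); enqueue []
  #4 pop 3: in=110 → 110 (was 000); enqueue [2]
  #5 pop 4: in=110 → 101 (was 000); enqueue [1,3]
  #6 pop 0: in=111 → 111 (was 100); enqueue []
  #7 pop 2: in=111 → 110 (no change)
  #8 pop 1: in=111 → 010 (no change)
  #9 pop 3: in=111 → 111 (was 110); enqueue [2,4]
  #10 pop 2: in=111 → 110 (no change)
  #11 pop 4: in=111 → 101 (no change)

Fixpoint:
  val[0] = 111
  val[1] = 010
  val[2] = 110
  val[3] = 111
  val[4] = 101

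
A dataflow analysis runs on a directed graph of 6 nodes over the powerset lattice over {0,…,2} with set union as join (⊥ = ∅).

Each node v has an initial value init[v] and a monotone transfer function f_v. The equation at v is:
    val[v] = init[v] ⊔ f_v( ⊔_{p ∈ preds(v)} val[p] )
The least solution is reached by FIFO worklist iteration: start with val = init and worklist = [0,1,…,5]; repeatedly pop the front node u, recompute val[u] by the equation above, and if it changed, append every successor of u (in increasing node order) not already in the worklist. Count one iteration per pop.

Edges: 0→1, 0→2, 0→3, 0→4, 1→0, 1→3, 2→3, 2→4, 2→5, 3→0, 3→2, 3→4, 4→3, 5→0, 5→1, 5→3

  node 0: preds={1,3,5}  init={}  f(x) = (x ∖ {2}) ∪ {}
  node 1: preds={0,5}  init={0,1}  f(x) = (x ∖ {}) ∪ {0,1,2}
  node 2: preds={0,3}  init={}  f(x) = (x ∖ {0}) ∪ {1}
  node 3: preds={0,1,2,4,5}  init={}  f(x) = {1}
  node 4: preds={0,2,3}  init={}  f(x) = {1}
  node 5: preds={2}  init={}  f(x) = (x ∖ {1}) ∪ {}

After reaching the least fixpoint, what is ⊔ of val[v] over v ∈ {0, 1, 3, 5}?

Worklist (9 pops):
  #1 pop 0: in={0,1} → {0,1} (was {}); enqueue []
  #2 pop 1: in={0,1} → {0,1,2} (was {0,1}); enqueue [0]
  #3 pop 2: in={0,1} → {1} (was {}); enqueue []
  #4 pop 3: in={0,1,2} → {1} (was {}); enqueue [2]
  #5 pop 4: in={0,1} → {1} (was {}); enqueue [3]
  #6 pop 5: in={1} → {} (no change)
  #7 pop 0: in={0,1,2} → {0,1} (no change)
  #8 pop 2: in={0,1} → {1} (no change)
  #9 pop 3: in={0,1,2} → {1} (no change)

Fixpoint:
  val[0] = {0,1}
  val[1] = {0,1,2}
  val[2] = {1}
  val[3] = {1}
  val[4] = {1}
  val[5] = {}

{0,1,2}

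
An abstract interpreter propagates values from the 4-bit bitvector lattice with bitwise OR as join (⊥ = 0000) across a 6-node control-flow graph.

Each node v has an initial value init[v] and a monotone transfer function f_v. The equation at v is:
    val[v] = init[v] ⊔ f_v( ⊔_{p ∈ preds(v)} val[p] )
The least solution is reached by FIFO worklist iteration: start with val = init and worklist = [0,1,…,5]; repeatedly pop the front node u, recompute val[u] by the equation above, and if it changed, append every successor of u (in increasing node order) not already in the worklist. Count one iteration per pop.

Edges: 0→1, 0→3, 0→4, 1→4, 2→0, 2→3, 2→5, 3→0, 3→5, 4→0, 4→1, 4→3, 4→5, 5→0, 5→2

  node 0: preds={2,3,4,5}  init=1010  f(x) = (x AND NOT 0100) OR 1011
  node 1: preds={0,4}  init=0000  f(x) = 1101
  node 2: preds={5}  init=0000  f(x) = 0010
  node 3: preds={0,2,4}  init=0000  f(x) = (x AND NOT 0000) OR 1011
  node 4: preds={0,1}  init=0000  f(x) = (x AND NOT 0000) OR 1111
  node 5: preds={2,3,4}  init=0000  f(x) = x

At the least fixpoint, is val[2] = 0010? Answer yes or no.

yes

Iteration log — 12 steps:
  step 1. node 0  ⊔preds=0000  new=1011  old=1010  +wl: 
  step 2. node 1  ⊔preds=1011  new=1101  old=0000  +wl: 
  step 3. node 2  ⊔preds=0000  new=0010  old=0000  +wl: 0
  step 4. node 3  ⊔preds=1011  new=1011  old=0000  +wl: 
  step 5. node 4  ⊔preds=1111  new=1111  old=0000  +wl: 1,3
  step 6. node 5  ⊔preds=1111  new=1111  old=0000  +wl: 2
  step 7. node 0  ⊔preds=1111  new=1011  stable
  step 8. node 1  ⊔preds=1111  new=1101  stable
  step 9. node 3  ⊔preds=1111  new=1111  old=1011  +wl: 0,5
  step 10. node 2  ⊔preds=1111  new=0010  stable
  step 11. node 0  ⊔preds=1111  new=1011  stable
  step 12. node 5  ⊔preds=1111  new=1111  stable

Least fixpoint reached:
  node 0: 1011
  node 1: 1101
  node 2: 0010
  node 3: 1111
  node 4: 1111
  node 5: 1111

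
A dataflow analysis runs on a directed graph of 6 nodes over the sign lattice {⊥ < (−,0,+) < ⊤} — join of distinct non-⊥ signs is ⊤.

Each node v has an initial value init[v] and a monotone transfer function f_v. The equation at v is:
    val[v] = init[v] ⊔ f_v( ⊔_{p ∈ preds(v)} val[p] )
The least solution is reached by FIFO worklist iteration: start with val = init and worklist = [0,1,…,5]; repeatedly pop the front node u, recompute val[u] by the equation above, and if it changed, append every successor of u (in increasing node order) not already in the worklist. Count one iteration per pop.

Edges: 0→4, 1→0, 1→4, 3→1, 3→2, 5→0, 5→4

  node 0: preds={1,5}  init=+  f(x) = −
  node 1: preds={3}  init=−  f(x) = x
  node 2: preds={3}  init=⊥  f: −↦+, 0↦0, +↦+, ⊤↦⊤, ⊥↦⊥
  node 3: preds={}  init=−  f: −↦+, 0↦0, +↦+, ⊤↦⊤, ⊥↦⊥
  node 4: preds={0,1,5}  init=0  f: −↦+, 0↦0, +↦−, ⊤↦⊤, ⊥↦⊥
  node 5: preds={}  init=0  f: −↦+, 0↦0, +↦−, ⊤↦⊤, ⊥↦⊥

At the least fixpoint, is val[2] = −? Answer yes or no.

no

Worklist (6 pops):
  #1 pop 0: in=⊤ → ⊤ (was +); enqueue []
  #2 pop 1: in=− → − (no change)
  #3 pop 2: in=− → + (was ⊥); enqueue []
  #4 pop 3: in=⊥ → − (no change)
  #5 pop 4: in=⊤ → ⊤ (was 0); enqueue []
  #6 pop 5: in=⊥ → 0 (no change)

Fixpoint:
  val[0] = ⊤
  val[1] = −
  val[2] = +
  val[3] = −
  val[4] = ⊤
  val[5] = 0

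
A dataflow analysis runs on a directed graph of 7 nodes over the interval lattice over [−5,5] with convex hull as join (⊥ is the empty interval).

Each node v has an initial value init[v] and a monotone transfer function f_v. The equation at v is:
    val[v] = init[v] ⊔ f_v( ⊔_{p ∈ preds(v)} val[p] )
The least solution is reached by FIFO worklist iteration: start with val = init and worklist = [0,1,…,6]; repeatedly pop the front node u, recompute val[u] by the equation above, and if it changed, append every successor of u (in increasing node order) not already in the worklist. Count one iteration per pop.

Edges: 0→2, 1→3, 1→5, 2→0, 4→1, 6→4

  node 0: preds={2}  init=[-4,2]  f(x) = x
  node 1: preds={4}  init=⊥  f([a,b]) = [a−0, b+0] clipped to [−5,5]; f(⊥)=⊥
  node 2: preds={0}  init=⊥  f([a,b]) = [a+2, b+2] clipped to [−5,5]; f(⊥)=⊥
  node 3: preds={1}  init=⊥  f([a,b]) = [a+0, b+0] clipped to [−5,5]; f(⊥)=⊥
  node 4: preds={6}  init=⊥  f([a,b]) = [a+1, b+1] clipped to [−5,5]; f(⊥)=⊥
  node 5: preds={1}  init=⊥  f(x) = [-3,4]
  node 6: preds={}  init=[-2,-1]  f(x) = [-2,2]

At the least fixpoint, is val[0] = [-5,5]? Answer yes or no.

Worklist (18 pops):
  #1 pop 0: in=⊥ → [-4,2] (no change)
  #2 pop 1: in=⊥ → ⊥ (no change)
  #3 pop 2: in=[-4,2] → [-2,4] (was ⊥); enqueue [0]
  #4 pop 3: in=⊥ → ⊥ (no change)
  #5 pop 4: in=[-2,-1] → [-1,0] (was ⊥); enqueue [1]
  #6 pop 5: in=⊥ → [-3,4] (was ⊥); enqueue []
  #7 pop 6: in=⊥ → [-2,2] (was [-2,-1]); enqueue [4]
  #8 pop 0: in=[-2,4] → [-4,4] (was [-4,2]); enqueue [2]
  #9 pop 1: in=[-1,0] → [-1,0] (was ⊥); enqueue [3,5]
  #10 pop 4: in=[-2,2] → [-1,3] (was [-1,0]); enqueue [1]
  #11 pop 2: in=[-4,4] → [-2,5] (was [-2,4]); enqueue [0]
  #12 pop 3: in=[-1,0] → [-1,0] (was ⊥); enqueue []
  #13 pop 5: in=[-1,0] → [-3,4] (no change)
  #14 pop 1: in=[-1,3] → [-1,3] (was [-1,0]); enqueue [3,5]
  #15 pop 0: in=[-2,5] → [-4,5] (was [-4,4]); enqueue [2]
  #16 pop 3: in=[-1,3] → [-1,3] (was [-1,0]); enqueue []
  #17 pop 5: in=[-1,3] → [-3,4] (no change)
  #18 pop 2: in=[-4,5] → [-2,5] (no change)

Fixpoint:
  val[0] = [-4,5]
  val[1] = [-1,3]
  val[2] = [-2,5]
  val[3] = [-1,3]
  val[4] = [-1,3]
  val[5] = [-3,4]
  val[6] = [-2,2]

no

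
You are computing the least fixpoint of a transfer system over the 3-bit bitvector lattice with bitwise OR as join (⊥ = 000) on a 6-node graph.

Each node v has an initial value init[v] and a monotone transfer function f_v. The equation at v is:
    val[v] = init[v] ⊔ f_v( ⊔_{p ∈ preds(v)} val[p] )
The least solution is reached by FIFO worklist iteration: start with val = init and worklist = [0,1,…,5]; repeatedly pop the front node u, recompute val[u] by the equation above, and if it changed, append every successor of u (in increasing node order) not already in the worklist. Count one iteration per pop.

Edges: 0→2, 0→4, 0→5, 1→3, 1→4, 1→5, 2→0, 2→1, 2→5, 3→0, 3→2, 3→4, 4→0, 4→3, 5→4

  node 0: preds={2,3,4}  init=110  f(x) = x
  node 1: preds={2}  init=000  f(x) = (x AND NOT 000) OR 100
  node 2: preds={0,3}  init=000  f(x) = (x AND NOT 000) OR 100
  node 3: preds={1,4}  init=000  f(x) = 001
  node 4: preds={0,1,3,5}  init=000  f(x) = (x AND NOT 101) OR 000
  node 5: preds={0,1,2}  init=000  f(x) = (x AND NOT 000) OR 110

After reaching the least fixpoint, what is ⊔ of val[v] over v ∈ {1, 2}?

Trace (17 dequeues):
  [1] u=0 | in 000 | out 110 | ==
  [2] u=1 | in 000 | out 100 | prev 000 | push {}
  [3] u=2 | in 110 | out 110 | prev 000 | push {0,1}
  [4] u=3 | in 100 | out 001 | prev 000 | push {2}
  [5] u=4 | in 111 | out 010 | prev 000 | push {3}
  [6] u=5 | in 110 | out 110 | prev 000 | push {4}
  [7] u=0 | in 111 | out 111 | prev 110 | push {5}
  [8] u=1 | in 110 | out 110 | prev 100 | push {}
  [9] u=2 | in 111 | out 111 | prev 110 | push {0,1}
  [10] u=3 | in 110 | out 001 | ==
  [11] u=4 | in 111 | out 010 | ==
  [12] u=5 | in 111 | out 111 | prev 110 | push {4}
  [13] u=0 | in 111 | out 111 | ==
  [14] u=1 | in 111 | out 111 | prev 110 | push {3,5}
  [15] u=4 | in 111 | out 010 | ==
  [16] u=3 | in 111 | out 001 | ==
  [17] u=5 | in 111 | out 111 | ==

Converged values:
  [0] 111
  [1] 111
  [2] 111
  [3] 001
  [4] 010
  [5] 111

111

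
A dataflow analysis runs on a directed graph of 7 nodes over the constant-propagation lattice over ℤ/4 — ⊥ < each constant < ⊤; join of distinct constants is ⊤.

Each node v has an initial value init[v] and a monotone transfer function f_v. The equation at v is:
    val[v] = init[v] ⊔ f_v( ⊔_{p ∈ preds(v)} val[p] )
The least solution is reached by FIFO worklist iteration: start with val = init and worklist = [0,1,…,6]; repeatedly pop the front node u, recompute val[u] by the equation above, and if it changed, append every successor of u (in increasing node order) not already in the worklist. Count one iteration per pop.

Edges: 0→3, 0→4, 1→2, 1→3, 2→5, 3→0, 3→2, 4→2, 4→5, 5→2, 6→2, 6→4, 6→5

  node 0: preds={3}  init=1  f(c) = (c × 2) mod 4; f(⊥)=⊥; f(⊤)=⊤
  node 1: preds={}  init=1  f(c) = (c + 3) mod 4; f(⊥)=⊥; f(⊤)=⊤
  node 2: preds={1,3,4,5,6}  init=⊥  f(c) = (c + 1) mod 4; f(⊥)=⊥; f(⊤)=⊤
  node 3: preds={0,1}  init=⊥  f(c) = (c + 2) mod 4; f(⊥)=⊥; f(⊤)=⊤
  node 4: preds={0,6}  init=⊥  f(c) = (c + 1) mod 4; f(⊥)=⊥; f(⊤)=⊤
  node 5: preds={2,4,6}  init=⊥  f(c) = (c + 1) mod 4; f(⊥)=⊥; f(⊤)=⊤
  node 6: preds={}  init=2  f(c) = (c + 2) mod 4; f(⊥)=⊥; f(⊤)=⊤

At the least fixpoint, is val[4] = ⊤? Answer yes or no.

Iteration log — 13 steps:
  step 1. node 0  ⊔preds=⊥  new=1  stable
  step 2. node 1  ⊔preds=⊥  new=1  stable
  step 3. node 2  ⊔preds=⊤  new=⊤  old=⊥  +wl: 
  step 4. node 3  ⊔preds=1  new=3  old=⊥  +wl: 0,2
  step 5. node 4  ⊔preds=⊤  new=⊤  old=⊥  +wl: 
  step 6. node 5  ⊔preds=⊤  new=⊤  old=⊥  +wl: 
  step 7. node 6  ⊔preds=⊥  new=2  stable
  step 8. node 0  ⊔preds=3  new=⊤  old=1  +wl: 3,4
  step 9. node 2  ⊔preds=⊤  new=⊤  stable
  step 10. node 3  ⊔preds=⊤  new=⊤  old=3  +wl: 0,2
  step 11. node 4  ⊔preds=⊤  new=⊤  stable
  step 12. node 0  ⊔preds=⊤  new=⊤  stable
  step 13. node 2  ⊔preds=⊤  new=⊤  stable

Least fixpoint reached:
  node 0: ⊤
  node 1: 1
  node 2: ⊤
  node 3: ⊤
  node 4: ⊤
  node 5: ⊤
  node 6: 2

yes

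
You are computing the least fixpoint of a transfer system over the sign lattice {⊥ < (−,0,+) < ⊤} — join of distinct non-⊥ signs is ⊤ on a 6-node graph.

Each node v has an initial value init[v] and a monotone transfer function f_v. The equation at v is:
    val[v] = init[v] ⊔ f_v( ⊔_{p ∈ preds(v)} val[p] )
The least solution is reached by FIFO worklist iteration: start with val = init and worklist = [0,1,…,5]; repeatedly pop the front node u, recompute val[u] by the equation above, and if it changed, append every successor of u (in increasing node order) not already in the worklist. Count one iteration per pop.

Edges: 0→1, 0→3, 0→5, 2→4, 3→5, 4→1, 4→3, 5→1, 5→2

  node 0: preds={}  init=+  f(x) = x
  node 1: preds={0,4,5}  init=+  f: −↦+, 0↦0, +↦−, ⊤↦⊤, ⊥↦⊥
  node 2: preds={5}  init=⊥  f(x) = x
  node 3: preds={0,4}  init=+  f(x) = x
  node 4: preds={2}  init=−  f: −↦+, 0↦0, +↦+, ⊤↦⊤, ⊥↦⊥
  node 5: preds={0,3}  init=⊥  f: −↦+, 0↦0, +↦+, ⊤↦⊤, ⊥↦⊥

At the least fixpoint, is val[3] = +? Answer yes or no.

Iteration log — 11 steps:
  step 1. node 0  ⊔preds=⊥  new=+  stable
  step 2. node 1  ⊔preds=⊤  new=⊤  old=+  +wl: 
  step 3. node 2  ⊔preds=⊥  new=⊥  stable
  step 4. node 3  ⊔preds=⊤  new=⊤  old=+  +wl: 
  step 5. node 4  ⊔preds=⊥  new=−  stable
  step 6. node 5  ⊔preds=⊤  new=⊤  old=⊥  +wl: 1,2
  step 7. node 1  ⊔preds=⊤  new=⊤  stable
  step 8. node 2  ⊔preds=⊤  new=⊤  old=⊥  +wl: 4
  step 9. node 4  ⊔preds=⊤  new=⊤  old=−  +wl: 1,3
  step 10. node 1  ⊔preds=⊤  new=⊤  stable
  step 11. node 3  ⊔preds=⊤  new=⊤  stable

Least fixpoint reached:
  node 0: +
  node 1: ⊤
  node 2: ⊤
  node 3: ⊤
  node 4: ⊤
  node 5: ⊤

no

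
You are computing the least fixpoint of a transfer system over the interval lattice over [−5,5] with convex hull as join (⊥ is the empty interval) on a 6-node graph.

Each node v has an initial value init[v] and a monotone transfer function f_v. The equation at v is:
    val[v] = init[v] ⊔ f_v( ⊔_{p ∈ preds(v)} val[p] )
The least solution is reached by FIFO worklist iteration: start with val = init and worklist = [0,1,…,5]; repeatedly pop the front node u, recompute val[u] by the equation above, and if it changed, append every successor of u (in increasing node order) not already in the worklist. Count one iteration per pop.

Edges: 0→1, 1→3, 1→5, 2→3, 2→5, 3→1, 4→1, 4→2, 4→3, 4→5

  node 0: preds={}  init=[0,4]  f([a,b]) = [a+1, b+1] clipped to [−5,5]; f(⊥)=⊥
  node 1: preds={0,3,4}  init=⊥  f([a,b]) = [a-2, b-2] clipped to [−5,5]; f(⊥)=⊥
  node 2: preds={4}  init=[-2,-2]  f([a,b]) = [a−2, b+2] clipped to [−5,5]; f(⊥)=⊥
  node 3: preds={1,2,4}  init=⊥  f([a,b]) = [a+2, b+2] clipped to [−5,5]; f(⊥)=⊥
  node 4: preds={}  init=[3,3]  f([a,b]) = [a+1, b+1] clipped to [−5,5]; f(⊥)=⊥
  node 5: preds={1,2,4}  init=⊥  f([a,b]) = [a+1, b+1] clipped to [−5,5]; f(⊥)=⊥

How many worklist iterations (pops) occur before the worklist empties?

9

Iteration log — 9 steps:
  step 1. node 0  ⊔preds=⊥  new=[0,4]  stable
  step 2. node 1  ⊔preds=[0,4]  new=[-2,2]  old=⊥  +wl: 
  step 3. node 2  ⊔preds=[3,3]  new=[-2,5]  old=[-2,-2]  +wl: 
  step 4. node 3  ⊔preds=[-2,5]  new=[0,5]  old=⊥  +wl: 1
  step 5. node 4  ⊔preds=⊥  new=[3,3]  stable
  step 6. node 5  ⊔preds=[-2,5]  new=[-1,5]  old=⊥  +wl: 
  step 7. node 1  ⊔preds=[0,5]  new=[-2,3]  old=[-2,2]  +wl: 3,5
  step 8. node 3  ⊔preds=[-2,5]  new=[0,5]  stable
  step 9. node 5  ⊔preds=[-2,5]  new=[-1,5]  stable

Least fixpoint reached:
  node 0: [0,4]
  node 1: [-2,3]
  node 2: [-2,5]
  node 3: [0,5]
  node 4: [3,3]
  node 5: [-1,5]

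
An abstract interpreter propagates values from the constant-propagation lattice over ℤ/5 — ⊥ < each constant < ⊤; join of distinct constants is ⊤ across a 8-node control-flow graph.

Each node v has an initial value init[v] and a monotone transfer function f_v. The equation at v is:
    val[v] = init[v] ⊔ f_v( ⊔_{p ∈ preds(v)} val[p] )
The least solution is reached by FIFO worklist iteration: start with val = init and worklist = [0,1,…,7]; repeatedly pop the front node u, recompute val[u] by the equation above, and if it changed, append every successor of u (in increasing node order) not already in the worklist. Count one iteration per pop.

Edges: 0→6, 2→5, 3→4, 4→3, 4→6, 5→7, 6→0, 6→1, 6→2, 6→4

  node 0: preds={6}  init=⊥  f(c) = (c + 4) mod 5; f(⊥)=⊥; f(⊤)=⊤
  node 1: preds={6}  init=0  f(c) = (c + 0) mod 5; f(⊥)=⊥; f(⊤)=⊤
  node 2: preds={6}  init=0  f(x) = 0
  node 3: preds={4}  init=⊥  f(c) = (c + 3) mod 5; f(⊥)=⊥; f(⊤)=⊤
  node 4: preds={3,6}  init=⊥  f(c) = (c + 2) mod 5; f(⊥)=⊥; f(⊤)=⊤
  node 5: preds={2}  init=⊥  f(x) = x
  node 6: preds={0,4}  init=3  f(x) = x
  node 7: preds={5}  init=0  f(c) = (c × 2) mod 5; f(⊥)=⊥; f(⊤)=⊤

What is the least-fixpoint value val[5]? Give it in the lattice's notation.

Worklist (16 pops):
  #1 pop 0: in=3 → 2 (was ⊥); enqueue []
  #2 pop 1: in=3 → ⊤ (was 0); enqueue []
  #3 pop 2: in=3 → 0 (no change)
  #4 pop 3: in=⊥ → ⊥ (no change)
  #5 pop 4: in=3 → 0 (was ⊥); enqueue [3]
  #6 pop 5: in=0 → 0 (was ⊥); enqueue []
  #7 pop 6: in=⊤ → ⊤ (was 3); enqueue [0,1,2,4]
  #8 pop 7: in=0 → 0 (no change)
  #9 pop 3: in=0 → 3 (was ⊥); enqueue []
  #10 pop 0: in=⊤ → ⊤ (was 2); enqueue [6]
  #11 pop 1: in=⊤ → ⊤ (no change)
  #12 pop 2: in=⊤ → 0 (no change)
  #13 pop 4: in=⊤ → ⊤ (was 0); enqueue [3]
  #14 pop 6: in=⊤ → ⊤ (no change)
  #15 pop 3: in=⊤ → ⊤ (was 3); enqueue [4]
  #16 pop 4: in=⊤ → ⊤ (no change)

Fixpoint:
  val[0] = ⊤
  val[1] = ⊤
  val[2] = 0
  val[3] = ⊤
  val[4] = ⊤
  val[5] = 0
  val[6] = ⊤
  val[7] = 0

0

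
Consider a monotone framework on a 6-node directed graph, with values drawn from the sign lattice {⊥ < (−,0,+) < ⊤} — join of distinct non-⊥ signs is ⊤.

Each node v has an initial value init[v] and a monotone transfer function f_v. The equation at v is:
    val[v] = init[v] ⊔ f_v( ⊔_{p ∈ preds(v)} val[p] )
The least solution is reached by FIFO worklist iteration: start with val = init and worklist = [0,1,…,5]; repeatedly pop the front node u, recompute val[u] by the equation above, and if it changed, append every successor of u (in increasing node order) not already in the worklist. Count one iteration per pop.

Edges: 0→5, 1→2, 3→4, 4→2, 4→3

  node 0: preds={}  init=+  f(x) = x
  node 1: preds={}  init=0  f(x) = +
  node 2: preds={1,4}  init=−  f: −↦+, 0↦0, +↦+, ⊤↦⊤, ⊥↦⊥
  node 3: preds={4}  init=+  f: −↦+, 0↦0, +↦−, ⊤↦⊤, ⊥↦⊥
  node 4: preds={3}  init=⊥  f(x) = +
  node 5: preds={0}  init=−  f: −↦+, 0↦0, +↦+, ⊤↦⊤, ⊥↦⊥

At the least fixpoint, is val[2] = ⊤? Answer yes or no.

Iteration log — 9 steps:
  step 1. node 0  ⊔preds=⊥  new=+  stable
  step 2. node 1  ⊔preds=⊥  new=⊤  old=0  +wl: 
  step 3. node 2  ⊔preds=⊤  new=⊤  old=−  +wl: 
  step 4. node 3  ⊔preds=⊥  new=+  stable
  step 5. node 4  ⊔preds=+  new=+  old=⊥  +wl: 2,3
  step 6. node 5  ⊔preds=+  new=⊤  old=−  +wl: 
  step 7. node 2  ⊔preds=⊤  new=⊤  stable
  step 8. node 3  ⊔preds=+  new=⊤  old=+  +wl: 4
  step 9. node 4  ⊔preds=⊤  new=+  stable

Least fixpoint reached:
  node 0: +
  node 1: ⊤
  node 2: ⊤
  node 3: ⊤
  node 4: +
  node 5: ⊤

yes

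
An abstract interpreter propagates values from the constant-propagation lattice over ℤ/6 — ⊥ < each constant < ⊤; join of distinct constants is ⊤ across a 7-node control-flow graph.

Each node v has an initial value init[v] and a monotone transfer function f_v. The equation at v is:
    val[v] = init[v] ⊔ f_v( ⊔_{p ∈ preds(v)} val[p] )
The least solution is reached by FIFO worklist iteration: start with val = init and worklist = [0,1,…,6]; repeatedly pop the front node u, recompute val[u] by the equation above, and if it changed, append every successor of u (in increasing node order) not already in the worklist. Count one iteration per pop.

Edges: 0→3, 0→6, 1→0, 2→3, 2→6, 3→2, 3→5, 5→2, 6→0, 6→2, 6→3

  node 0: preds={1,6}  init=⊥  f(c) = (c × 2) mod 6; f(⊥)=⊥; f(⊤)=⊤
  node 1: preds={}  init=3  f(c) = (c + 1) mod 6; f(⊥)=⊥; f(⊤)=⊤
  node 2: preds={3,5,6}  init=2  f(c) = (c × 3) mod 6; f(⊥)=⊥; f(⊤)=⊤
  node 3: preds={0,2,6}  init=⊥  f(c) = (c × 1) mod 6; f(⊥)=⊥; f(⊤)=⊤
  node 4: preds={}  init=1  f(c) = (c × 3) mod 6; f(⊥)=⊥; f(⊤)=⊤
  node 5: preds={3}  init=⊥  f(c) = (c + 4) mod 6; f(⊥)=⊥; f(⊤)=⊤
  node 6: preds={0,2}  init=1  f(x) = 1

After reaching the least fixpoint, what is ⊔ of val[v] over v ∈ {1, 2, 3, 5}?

⊤

Iteration log — 8 steps:
  step 1. node 0  ⊔preds=⊤  new=⊤  old=⊥  +wl: 
  step 2. node 1  ⊔preds=⊥  new=3  stable
  step 3. node 2  ⊔preds=1  new=⊤  old=2  +wl: 
  step 4. node 3  ⊔preds=⊤  new=⊤  old=⊥  +wl: 2
  step 5. node 4  ⊔preds=⊥  new=1  stable
  step 6. node 5  ⊔preds=⊤  new=⊤  old=⊥  +wl: 
  step 7. node 6  ⊔preds=⊤  new=1  stable
  step 8. node 2  ⊔preds=⊤  new=⊤  stable

Least fixpoint reached:
  node 0: ⊤
  node 1: 3
  node 2: ⊤
  node 3: ⊤
  node 4: 1
  node 5: ⊤
  node 6: 1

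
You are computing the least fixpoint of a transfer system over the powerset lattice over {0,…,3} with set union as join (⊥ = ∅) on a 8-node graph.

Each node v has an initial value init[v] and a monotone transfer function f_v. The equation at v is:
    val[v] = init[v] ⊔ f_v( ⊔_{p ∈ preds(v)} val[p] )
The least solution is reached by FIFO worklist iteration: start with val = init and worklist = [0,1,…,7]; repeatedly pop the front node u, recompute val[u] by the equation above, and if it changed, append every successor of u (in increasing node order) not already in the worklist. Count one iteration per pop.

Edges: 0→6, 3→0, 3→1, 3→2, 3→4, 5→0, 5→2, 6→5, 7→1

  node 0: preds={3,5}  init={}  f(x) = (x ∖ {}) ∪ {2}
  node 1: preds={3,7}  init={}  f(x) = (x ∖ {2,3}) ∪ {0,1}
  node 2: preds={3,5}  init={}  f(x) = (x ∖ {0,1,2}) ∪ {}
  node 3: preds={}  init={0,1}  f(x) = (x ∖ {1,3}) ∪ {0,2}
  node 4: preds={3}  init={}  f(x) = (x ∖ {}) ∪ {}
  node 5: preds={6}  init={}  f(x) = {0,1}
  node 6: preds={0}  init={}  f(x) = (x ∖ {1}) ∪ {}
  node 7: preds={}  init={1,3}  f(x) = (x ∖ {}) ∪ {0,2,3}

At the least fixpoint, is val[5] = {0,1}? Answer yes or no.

Iteration log — 12 steps:
  step 1. node 0  ⊔preds={0,1}  new={0,1,2}  old={}  +wl: 
  step 2. node 1  ⊔preds={0,1,3}  new={0,1}  old={}  +wl: 
  step 3. node 2  ⊔preds={0,1}  new={}  stable
  step 4. node 3  ⊔preds={}  new={0,1,2}  old={0,1}  +wl: 0,1,2
  step 5. node 4  ⊔preds={0,1,2}  new={0,1,2}  old={}  +wl: 
  step 6. node 5  ⊔preds={}  new={0,1}  old={}  +wl: 
  step 7. node 6  ⊔preds={0,1,2}  new={0,2}  old={}  +wl: 5
  step 8. node 7  ⊔preds={}  new={0,1,2,3}  old={1,3}  +wl: 
  step 9. node 0  ⊔preds={0,1,2}  new={0,1,2}  stable
  step 10. node 1  ⊔preds={0,1,2,3}  new={0,1}  stable
  step 11. node 2  ⊔preds={0,1,2}  new={}  stable
  step 12. node 5  ⊔preds={0,2}  new={0,1}  stable

Least fixpoint reached:
  node 0: {0,1,2}
  node 1: {0,1}
  node 2: {}
  node 3: {0,1,2}
  node 4: {0,1,2}
  node 5: {0,1}
  node 6: {0,2}
  node 7: {0,1,2,3}

yes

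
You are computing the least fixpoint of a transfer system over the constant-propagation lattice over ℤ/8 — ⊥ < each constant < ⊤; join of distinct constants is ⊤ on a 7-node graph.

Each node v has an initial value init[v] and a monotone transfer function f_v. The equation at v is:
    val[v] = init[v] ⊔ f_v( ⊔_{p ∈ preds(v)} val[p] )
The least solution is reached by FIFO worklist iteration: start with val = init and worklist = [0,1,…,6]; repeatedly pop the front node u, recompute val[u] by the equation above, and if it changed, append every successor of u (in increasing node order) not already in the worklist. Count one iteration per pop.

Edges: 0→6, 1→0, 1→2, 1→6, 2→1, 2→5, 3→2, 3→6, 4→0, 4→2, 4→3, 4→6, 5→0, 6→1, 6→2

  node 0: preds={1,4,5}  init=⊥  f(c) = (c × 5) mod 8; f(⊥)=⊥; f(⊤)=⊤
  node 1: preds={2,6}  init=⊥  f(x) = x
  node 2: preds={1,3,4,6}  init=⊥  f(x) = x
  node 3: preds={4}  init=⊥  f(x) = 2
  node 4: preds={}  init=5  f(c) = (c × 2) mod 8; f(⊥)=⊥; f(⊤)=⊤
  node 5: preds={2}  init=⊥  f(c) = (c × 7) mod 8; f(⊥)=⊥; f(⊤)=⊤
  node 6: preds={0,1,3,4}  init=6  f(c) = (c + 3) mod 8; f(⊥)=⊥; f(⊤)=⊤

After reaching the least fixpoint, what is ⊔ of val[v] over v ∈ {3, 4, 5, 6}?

⊤

Trace (12 dequeues):
  [1] u=0 | in 5 | out 1 | prev ⊥ | push {}
  [2] u=1 | in 6 | out 6 | prev ⊥ | push {0}
  [3] u=2 | in ⊤ | out ⊤ | prev ⊥ | push {1}
  [4] u=3 | in 5 | out 2 | prev ⊥ | push {2}
  [5] u=4 | in ⊥ | out 5 | ==
  [6] u=5 | in ⊤ | out ⊤ | prev ⊥ | push {}
  [7] u=6 | in ⊤ | out ⊤ | prev 6 | push {}
  [8] u=0 | in ⊤ | out ⊤ | prev 1 | push {6}
  [9] u=1 | in ⊤ | out ⊤ | prev 6 | push {0}
  [10] u=2 | in ⊤ | out ⊤ | ==
  [11] u=6 | in ⊤ | out ⊤ | ==
  [12] u=0 | in ⊤ | out ⊤ | ==

Converged values:
  [0] ⊤
  [1] ⊤
  [2] ⊤
  [3] 2
  [4] 5
  [5] ⊤
  [6] ⊤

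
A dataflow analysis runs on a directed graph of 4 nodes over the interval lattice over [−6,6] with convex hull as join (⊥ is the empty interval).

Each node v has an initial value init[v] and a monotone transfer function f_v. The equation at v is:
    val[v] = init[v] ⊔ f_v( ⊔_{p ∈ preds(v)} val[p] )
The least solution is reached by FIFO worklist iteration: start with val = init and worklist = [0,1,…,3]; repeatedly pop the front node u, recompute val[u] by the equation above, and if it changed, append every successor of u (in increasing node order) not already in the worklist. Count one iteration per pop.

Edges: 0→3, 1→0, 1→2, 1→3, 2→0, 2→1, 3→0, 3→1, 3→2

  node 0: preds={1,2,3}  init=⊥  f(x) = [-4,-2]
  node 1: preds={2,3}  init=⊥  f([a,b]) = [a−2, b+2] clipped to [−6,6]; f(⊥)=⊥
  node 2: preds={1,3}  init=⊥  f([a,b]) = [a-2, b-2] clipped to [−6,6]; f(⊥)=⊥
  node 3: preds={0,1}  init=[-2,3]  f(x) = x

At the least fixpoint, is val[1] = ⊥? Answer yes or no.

Iteration log — 12 steps:
  step 1. node 0  ⊔preds=[-2,3]  new=[-4,-2]  old=⊥  +wl: 
  step 2. node 1  ⊔preds=[-2,3]  new=[-4,5]  old=⊥  +wl: 0
  step 3. node 2  ⊔preds=[-4,5]  new=[-6,3]  old=⊥  +wl: 1
  step 4. node 3  ⊔preds=[-4,5]  new=[-4,5]  old=[-2,3]  +wl: 2
  step 5. node 0  ⊔preds=[-6,5]  new=[-4,-2]  stable
  step 6. node 1  ⊔preds=[-6,5]  new=[-6,6]  old=[-4,5]  +wl: 0,3
  step 7. node 2  ⊔preds=[-6,6]  new=[-6,4]  old=[-6,3]  +wl: 1
  step 8. node 0  ⊔preds=[-6,6]  new=[-4,-2]  stable
  step 9. node 3  ⊔preds=[-6,6]  new=[-6,6]  old=[-4,5]  +wl: 0,2
  step 10. node 1  ⊔preds=[-6,6]  new=[-6,6]  stable
  step 11. node 0  ⊔preds=[-6,6]  new=[-4,-2]  stable
  step 12. node 2  ⊔preds=[-6,6]  new=[-6,4]  stable

Least fixpoint reached:
  node 0: [-4,-2]
  node 1: [-6,6]
  node 2: [-6,4]
  node 3: [-6,6]

no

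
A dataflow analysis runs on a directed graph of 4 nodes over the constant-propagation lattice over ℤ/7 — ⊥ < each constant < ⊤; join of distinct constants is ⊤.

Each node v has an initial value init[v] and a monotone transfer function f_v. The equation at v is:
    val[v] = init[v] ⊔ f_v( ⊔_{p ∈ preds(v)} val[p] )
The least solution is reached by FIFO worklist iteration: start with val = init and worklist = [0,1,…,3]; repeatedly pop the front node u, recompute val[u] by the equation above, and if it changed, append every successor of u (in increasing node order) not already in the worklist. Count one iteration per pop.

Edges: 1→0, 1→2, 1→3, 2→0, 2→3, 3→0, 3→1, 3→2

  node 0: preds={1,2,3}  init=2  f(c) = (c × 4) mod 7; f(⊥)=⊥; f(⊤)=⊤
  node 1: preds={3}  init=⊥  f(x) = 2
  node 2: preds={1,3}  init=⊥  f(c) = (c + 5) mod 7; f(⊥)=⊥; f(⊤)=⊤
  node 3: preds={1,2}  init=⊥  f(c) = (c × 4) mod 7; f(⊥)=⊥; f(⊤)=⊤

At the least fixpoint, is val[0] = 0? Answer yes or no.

no

Iteration log — 9 steps:
  step 1. node 0  ⊔preds=⊥  new=2  stable
  step 2. node 1  ⊔preds=⊥  new=2  old=⊥  +wl: 0
  step 3. node 2  ⊔preds=2  new=0  old=⊥  +wl: 
  step 4. node 3  ⊔preds=⊤  new=⊤  old=⊥  +wl: 1,2
  step 5. node 0  ⊔preds=⊤  new=⊤  old=2  +wl: 
  step 6. node 1  ⊔preds=⊤  new=2  stable
  step 7. node 2  ⊔preds=⊤  new=⊤  old=0  +wl: 0,3
  step 8. node 0  ⊔preds=⊤  new=⊤  stable
  step 9. node 3  ⊔preds=⊤  new=⊤  stable

Least fixpoint reached:
  node 0: ⊤
  node 1: 2
  node 2: ⊤
  node 3: ⊤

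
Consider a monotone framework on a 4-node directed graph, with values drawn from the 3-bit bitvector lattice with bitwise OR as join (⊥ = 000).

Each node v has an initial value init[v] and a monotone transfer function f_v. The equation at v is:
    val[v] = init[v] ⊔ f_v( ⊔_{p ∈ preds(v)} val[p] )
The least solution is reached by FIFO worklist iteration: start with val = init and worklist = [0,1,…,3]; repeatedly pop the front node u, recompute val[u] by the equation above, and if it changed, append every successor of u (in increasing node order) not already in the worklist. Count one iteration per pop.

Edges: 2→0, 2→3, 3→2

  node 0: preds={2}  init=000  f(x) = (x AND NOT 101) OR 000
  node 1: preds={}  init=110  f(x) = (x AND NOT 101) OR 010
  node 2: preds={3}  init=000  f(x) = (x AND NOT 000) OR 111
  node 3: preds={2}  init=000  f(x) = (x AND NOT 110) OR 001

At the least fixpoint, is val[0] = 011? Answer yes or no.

Iteration log — 6 steps:
  step 1. node 0  ⊔preds=000  new=000  stable
  step 2. node 1  ⊔preds=000  new=110  stable
  step 3. node 2  ⊔preds=000  new=111  old=000  +wl: 0
  step 4. node 3  ⊔preds=111  new=001  old=000  +wl: 2
  step 5. node 0  ⊔preds=111  new=010  old=000  +wl: 
  step 6. node 2  ⊔preds=001  new=111  stable

Least fixpoint reached:
  node 0: 010
  node 1: 110
  node 2: 111
  node 3: 001

no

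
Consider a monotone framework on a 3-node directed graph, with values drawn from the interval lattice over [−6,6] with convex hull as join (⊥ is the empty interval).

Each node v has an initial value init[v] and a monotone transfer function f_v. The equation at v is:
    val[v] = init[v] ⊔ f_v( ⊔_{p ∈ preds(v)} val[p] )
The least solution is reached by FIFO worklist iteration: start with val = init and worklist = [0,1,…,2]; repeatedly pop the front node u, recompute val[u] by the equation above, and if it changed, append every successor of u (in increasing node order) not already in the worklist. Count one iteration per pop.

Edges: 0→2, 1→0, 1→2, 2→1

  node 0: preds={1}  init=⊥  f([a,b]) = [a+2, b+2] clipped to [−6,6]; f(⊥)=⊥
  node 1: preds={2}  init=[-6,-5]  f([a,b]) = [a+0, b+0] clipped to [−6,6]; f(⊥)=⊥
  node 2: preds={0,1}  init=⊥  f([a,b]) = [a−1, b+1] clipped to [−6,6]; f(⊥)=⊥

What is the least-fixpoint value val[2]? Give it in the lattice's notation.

[-6,6]

Trace (15 dequeues):
  [1] u=0 | in [-6,-5] | out [-4,-3] | prev ⊥ | push {}
  [2] u=1 | in ⊥ | out [-6,-5] | ==
  [3] u=2 | in [-6,-3] | out [-6,-2] | prev ⊥ | push {1}
  [4] u=1 | in [-6,-2] | out [-6,-2] | prev [-6,-5] | push {0,2}
  [5] u=0 | in [-6,-2] | out [-4,0] | prev [-4,-3] | push {}
  [6] u=2 | in [-6,0] | out [-6,1] | prev [-6,-2] | push {1}
  [7] u=1 | in [-6,1] | out [-6,1] | prev [-6,-2] | push {0,2}
  [8] u=0 | in [-6,1] | out [-4,3] | prev [-4,0] | push {}
  [9] u=2 | in [-6,3] | out [-6,4] | prev [-6,1] | push {1}
  [10] u=1 | in [-6,4] | out [-6,4] | prev [-6,1] | push {0,2}
  [11] u=0 | in [-6,4] | out [-4,6] | prev [-4,3] | push {}
  [12] u=2 | in [-6,6] | out [-6,6] | prev [-6,4] | push {1}
  [13] u=1 | in [-6,6] | out [-6,6] | prev [-6,4] | push {0,2}
  [14] u=0 | in [-6,6] | out [-4,6] | ==
  [15] u=2 | in [-6,6] | out [-6,6] | ==

Converged values:
  [0] [-4,6]
  [1] [-6,6]
  [2] [-6,6]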